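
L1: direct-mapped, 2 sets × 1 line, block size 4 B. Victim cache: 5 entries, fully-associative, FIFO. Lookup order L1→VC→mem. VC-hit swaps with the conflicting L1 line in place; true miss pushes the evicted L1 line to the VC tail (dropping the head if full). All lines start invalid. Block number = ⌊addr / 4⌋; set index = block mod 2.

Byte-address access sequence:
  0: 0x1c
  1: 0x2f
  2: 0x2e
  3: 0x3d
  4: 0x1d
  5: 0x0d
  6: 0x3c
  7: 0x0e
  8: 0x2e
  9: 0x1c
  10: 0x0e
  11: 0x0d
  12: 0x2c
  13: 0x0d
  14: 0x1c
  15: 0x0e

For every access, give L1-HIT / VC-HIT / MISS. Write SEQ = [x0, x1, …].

0: 0x1c (blk 7, set 1) → MISS  vc=[]
1: 0x2f (blk 11, set 1) → MISS  vc=[7]
2: 0x2e (blk 11, set 1) → L1-HIT  vc=[7]
3: 0x3d (blk 15, set 1) → MISS  vc=[7, 11]
4: 0x1d (blk 7, set 1) → VC-HIT  vc=[15, 11]
5: 0xd (blk 3, set 1) → MISS  vc=[15, 11, 7]
6: 0x3c (blk 15, set 1) → VC-HIT  vc=[3, 11, 7]
7: 0xe (blk 3, set 1) → VC-HIT  vc=[15, 11, 7]
8: 0x2e (blk 11, set 1) → VC-HIT  vc=[15, 3, 7]
9: 0x1c (blk 7, set 1) → VC-HIT  vc=[15, 3, 11]
10: 0xe (blk 3, set 1) → VC-HIT  vc=[15, 7, 11]
11: 0xd (blk 3, set 1) → L1-HIT  vc=[15, 7, 11]
12: 0x2c (blk 11, set 1) → VC-HIT  vc=[15, 7, 3]
13: 0xd (blk 3, set 1) → VC-HIT  vc=[15, 7, 11]
14: 0x1c (blk 7, set 1) → VC-HIT  vc=[15, 3, 11]
15: 0xe (blk 3, set 1) → VC-HIT  vc=[15, 7, 11]

SEQ = [MISS, MISS, L1-HIT, MISS, VC-HIT, MISS, VC-HIT, VC-HIT, VC-HIT, VC-HIT, VC-HIT, L1-HIT, VC-HIT, VC-HIT, VC-HIT, VC-HIT]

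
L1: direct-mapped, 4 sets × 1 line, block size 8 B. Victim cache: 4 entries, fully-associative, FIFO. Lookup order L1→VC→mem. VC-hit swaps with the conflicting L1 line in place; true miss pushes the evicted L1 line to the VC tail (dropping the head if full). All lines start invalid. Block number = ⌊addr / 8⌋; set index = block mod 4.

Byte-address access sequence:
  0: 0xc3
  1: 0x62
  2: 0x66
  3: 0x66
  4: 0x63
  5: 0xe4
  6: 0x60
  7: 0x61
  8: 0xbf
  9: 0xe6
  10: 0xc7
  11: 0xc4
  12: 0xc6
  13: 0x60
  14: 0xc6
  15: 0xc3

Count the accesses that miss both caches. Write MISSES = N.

#0 0xc3→b24/s0 MISS; vc=[]
#1 0x62→b12/s0 MISS; vc=[24]
#2 0x66→b12/s0 L1-HIT; vc=[24]
#3 0x66→b12/s0 L1-HIT; vc=[24]
#4 0x63→b12/s0 L1-HIT; vc=[24]
#5 0xe4→b28/s0 MISS; vc=[24,12]
#6 0x60→b12/s0 VC-HIT; vc=[24,28]
#7 0x61→b12/s0 L1-HIT; vc=[24,28]
#8 0xbf→b23/s3 MISS; vc=[24,28]
#9 0xe6→b28/s0 VC-HIT; vc=[24,12]
#10 0xc7→b24/s0 VC-HIT; vc=[28,12]
#11 0xc4→b24/s0 L1-HIT; vc=[28,12]
#12 0xc6→b24/s0 L1-HIT; vc=[28,12]
#13 0x60→b12/s0 VC-HIT; vc=[28,24]
#14 0xc6→b24/s0 VC-HIT; vc=[28,12]
#15 0xc3→b24/s0 L1-HIT; vc=[28,12]

MISSES = 4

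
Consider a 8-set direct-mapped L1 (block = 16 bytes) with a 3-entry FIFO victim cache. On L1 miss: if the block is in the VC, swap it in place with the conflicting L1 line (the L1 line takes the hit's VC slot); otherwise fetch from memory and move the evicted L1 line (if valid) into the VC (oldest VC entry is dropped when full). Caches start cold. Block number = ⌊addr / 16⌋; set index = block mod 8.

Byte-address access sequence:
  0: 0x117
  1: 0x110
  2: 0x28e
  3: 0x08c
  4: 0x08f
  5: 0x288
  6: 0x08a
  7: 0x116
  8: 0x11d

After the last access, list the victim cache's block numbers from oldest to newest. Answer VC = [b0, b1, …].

VC = [40]

0: 0x117 (blk 17, set 1) → MISS  vc=[]
1: 0x110 (blk 17, set 1) → L1-HIT  vc=[]
2: 0x28e (blk 40, set 0) → MISS  vc=[]
3: 0x8c (blk 8, set 0) → MISS  vc=[40]
4: 0x8f (blk 8, set 0) → L1-HIT  vc=[40]
5: 0x288 (blk 40, set 0) → VC-HIT  vc=[8]
6: 0x8a (blk 8, set 0) → VC-HIT  vc=[40]
7: 0x116 (blk 17, set 1) → L1-HIT  vc=[40]
8: 0x11d (blk 17, set 1) → L1-HIT  vc=[40]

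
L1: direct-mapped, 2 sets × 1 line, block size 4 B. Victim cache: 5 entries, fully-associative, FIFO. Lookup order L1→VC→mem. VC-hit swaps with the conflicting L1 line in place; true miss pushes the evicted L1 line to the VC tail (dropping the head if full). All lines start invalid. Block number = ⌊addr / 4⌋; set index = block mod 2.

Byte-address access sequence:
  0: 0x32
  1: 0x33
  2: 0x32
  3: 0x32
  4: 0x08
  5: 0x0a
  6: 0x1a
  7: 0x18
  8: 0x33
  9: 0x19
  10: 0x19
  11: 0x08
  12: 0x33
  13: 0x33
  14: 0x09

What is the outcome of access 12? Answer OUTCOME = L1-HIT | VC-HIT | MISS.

0: 0x32 (blk 12, set 0) → MISS  vc=[]
1: 0x33 (blk 12, set 0) → L1-HIT  vc=[]
2: 0x32 (blk 12, set 0) → L1-HIT  vc=[]
3: 0x32 (blk 12, set 0) → L1-HIT  vc=[]
4: 0x8 (blk 2, set 0) → MISS  vc=[12]
5: 0xa (blk 2, set 0) → L1-HIT  vc=[12]
6: 0x1a (blk 6, set 0) → MISS  vc=[12, 2]
7: 0x18 (blk 6, set 0) → L1-HIT  vc=[12, 2]
8: 0x33 (blk 12, set 0) → VC-HIT  vc=[6, 2]
9: 0x19 (blk 6, set 0) → VC-HIT  vc=[12, 2]
10: 0x19 (blk 6, set 0) → L1-HIT  vc=[12, 2]
11: 0x8 (blk 2, set 0) → VC-HIT  vc=[12, 6]
12: 0x33 (blk 12, set 0) → VC-HIT  vc=[2, 6]
13: 0x33 (blk 12, set 0) → L1-HIT  vc=[2, 6]
14: 0x9 (blk 2, set 0) → VC-HIT  vc=[12, 6]

OUTCOME = VC-HIT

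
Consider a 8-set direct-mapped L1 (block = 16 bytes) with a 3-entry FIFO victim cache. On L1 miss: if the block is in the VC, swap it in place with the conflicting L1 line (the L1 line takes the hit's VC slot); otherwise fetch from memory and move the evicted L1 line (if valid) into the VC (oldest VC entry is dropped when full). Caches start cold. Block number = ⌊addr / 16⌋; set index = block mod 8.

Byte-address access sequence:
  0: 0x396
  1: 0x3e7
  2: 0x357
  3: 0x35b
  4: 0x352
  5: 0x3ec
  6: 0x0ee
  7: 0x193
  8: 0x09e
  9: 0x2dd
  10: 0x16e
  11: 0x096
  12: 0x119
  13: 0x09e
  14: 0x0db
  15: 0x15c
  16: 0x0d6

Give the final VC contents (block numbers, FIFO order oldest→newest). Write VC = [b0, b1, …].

VC = [17, 45, 21]

  [0] addr=0x396 blk=57 s=1: MISS | VC []
  [1] addr=0x3e7 blk=62 s=6: MISS | VC []
  [2] addr=0x357 blk=53 s=5: MISS | VC []
  [3] addr=0x35b blk=53 s=5: L1-HIT | VC []
  [4] addr=0x352 blk=53 s=5: L1-HIT | VC []
  [5] addr=0x3ec blk=62 s=6: L1-HIT | VC []
  [6] addr=0xee blk=14 s=6: MISS | VC [62]
  [7] addr=0x193 blk=25 s=1: MISS | VC [62, 57]
  [8] addr=0x9e blk=9 s=1: MISS | VC [62, 57, 25]
  [9] addr=0x2dd blk=45 s=5: MISS | VC [57, 25, 53]
  [10] addr=0x16e blk=22 s=6: MISS | VC [25, 53, 14]
  [11] addr=0x96 blk=9 s=1: L1-HIT | VC [25, 53, 14]
  [12] addr=0x119 blk=17 s=1: MISS | VC [53, 14, 9]
  [13] addr=0x9e blk=9 s=1: VC-HIT | VC [53, 14, 17]
  [14] addr=0xdb blk=13 s=5: MISS | VC [14, 17, 45]
  [15] addr=0x15c blk=21 s=5: MISS | VC [17, 45, 13]
  [16] addr=0xd6 blk=13 s=5: VC-HIT | VC [17, 45, 21]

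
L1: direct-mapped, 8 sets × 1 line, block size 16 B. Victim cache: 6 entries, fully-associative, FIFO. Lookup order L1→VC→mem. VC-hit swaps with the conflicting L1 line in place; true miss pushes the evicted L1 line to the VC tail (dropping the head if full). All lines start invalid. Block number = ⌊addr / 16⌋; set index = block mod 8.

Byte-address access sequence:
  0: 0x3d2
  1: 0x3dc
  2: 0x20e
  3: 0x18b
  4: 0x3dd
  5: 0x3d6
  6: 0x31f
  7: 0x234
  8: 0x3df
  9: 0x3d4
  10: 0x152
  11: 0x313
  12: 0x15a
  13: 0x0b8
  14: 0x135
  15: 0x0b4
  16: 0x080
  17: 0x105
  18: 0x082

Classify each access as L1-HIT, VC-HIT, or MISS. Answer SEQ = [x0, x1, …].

SEQ = [MISS, L1-HIT, MISS, MISS, L1-HIT, L1-HIT, MISS, MISS, L1-HIT, L1-HIT, MISS, L1-HIT, L1-HIT, MISS, MISS, VC-HIT, MISS, MISS, VC-HIT]

0: 0x3d2 (blk 61, set 5) → MISS  vc=[]
1: 0x3dc (blk 61, set 5) → L1-HIT  vc=[]
2: 0x20e (blk 32, set 0) → MISS  vc=[]
3: 0x18b (blk 24, set 0) → MISS  vc=[32]
4: 0x3dd (blk 61, set 5) → L1-HIT  vc=[32]
5: 0x3d6 (blk 61, set 5) → L1-HIT  vc=[32]
6: 0x31f (blk 49, set 1) → MISS  vc=[32]
7: 0x234 (blk 35, set 3) → MISS  vc=[32]
8: 0x3df (blk 61, set 5) → L1-HIT  vc=[32]
9: 0x3d4 (blk 61, set 5) → L1-HIT  vc=[32]
10: 0x152 (blk 21, set 5) → MISS  vc=[32, 61]
11: 0x313 (blk 49, set 1) → L1-HIT  vc=[32, 61]
12: 0x15a (blk 21, set 5) → L1-HIT  vc=[32, 61]
13: 0xb8 (blk 11, set 3) → MISS  vc=[32, 61, 35]
14: 0x135 (blk 19, set 3) → MISS  vc=[32, 61, 35, 11]
15: 0xb4 (blk 11, set 3) → VC-HIT  vc=[32, 61, 35, 19]
16: 0x80 (blk 8, set 0) → MISS  vc=[32, 61, 35, 19, 24]
17: 0x105 (blk 16, set 0) → MISS  vc=[32, 61, 35, 19, 24, 8]
18: 0x82 (blk 8, set 0) → VC-HIT  vc=[32, 61, 35, 19, 24, 16]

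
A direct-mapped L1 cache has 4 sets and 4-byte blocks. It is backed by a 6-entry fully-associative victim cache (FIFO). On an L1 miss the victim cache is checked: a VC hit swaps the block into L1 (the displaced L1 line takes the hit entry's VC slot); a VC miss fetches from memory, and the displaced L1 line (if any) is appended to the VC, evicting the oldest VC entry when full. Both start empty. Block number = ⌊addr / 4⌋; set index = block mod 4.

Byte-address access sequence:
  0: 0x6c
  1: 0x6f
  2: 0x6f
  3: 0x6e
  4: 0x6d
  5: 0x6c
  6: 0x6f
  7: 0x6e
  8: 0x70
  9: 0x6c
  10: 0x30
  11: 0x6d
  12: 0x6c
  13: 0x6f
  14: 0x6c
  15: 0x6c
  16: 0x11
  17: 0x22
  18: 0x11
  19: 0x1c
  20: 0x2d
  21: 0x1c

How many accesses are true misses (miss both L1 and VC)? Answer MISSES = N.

MISSES = 7

0: 0x6c (blk 27, set 3) → MISS  vc=[]
1: 0x6f (blk 27, set 3) → L1-HIT  vc=[]
2: 0x6f (blk 27, set 3) → L1-HIT  vc=[]
3: 0x6e (blk 27, set 3) → L1-HIT  vc=[]
4: 0x6d (blk 27, set 3) → L1-HIT  vc=[]
5: 0x6c (blk 27, set 3) → L1-HIT  vc=[]
6: 0x6f (blk 27, set 3) → L1-HIT  vc=[]
7: 0x6e (blk 27, set 3) → L1-HIT  vc=[]
8: 0x70 (blk 28, set 0) → MISS  vc=[]
9: 0x6c (blk 27, set 3) → L1-HIT  vc=[]
10: 0x30 (blk 12, set 0) → MISS  vc=[28]
11: 0x6d (blk 27, set 3) → L1-HIT  vc=[28]
12: 0x6c (blk 27, set 3) → L1-HIT  vc=[28]
13: 0x6f (blk 27, set 3) → L1-HIT  vc=[28]
14: 0x6c (blk 27, set 3) → L1-HIT  vc=[28]
15: 0x6c (blk 27, set 3) → L1-HIT  vc=[28]
16: 0x11 (blk 4, set 0) → MISS  vc=[28, 12]
17: 0x22 (blk 8, set 0) → MISS  vc=[28, 12, 4]
18: 0x11 (blk 4, set 0) → VC-HIT  vc=[28, 12, 8]
19: 0x1c (blk 7, set 3) → MISS  vc=[28, 12, 8, 27]
20: 0x2d (blk 11, set 3) → MISS  vc=[28, 12, 8, 27, 7]
21: 0x1c (blk 7, set 3) → VC-HIT  vc=[28, 12, 8, 27, 11]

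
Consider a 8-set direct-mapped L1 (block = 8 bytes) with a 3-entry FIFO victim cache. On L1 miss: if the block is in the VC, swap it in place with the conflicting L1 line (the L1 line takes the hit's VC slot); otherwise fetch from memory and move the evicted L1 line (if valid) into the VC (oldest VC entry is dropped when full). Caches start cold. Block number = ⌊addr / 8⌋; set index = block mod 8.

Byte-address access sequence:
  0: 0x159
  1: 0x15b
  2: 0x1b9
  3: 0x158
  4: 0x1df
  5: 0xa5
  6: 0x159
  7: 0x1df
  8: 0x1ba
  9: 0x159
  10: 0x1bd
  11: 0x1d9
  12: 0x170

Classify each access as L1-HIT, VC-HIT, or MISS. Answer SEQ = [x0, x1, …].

  [0] addr=0x159 blk=43 s=3: MISS | VC []
  [1] addr=0x15b blk=43 s=3: L1-HIT | VC []
  [2] addr=0x1b9 blk=55 s=7: MISS | VC []
  [3] addr=0x158 blk=43 s=3: L1-HIT | VC []
  [4] addr=0x1df blk=59 s=3: MISS | VC [43]
  [5] addr=0xa5 blk=20 s=4: MISS | VC [43]
  [6] addr=0x159 blk=43 s=3: VC-HIT | VC [59]
  [7] addr=0x1df blk=59 s=3: VC-HIT | VC [43]
  [8] addr=0x1ba blk=55 s=7: L1-HIT | VC [43]
  [9] addr=0x159 blk=43 s=3: VC-HIT | VC [59]
  [10] addr=0x1bd blk=55 s=7: L1-HIT | VC [59]
  [11] addr=0x1d9 blk=59 s=3: VC-HIT | VC [43]
  [12] addr=0x170 blk=46 s=6: MISS | VC [43]

SEQ = [MISS, L1-HIT, MISS, L1-HIT, MISS, MISS, VC-HIT, VC-HIT, L1-HIT, VC-HIT, L1-HIT, VC-HIT, MISS]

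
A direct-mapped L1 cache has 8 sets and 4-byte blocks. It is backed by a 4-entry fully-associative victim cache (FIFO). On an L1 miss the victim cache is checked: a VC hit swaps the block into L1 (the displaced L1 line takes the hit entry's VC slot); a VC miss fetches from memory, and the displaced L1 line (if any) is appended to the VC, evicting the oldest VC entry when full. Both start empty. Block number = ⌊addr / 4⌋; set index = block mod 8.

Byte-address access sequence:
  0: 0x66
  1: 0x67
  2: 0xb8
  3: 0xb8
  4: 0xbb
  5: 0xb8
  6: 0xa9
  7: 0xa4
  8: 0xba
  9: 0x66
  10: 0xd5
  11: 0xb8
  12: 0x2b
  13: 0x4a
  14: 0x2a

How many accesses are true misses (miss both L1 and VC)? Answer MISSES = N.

MISSES = 7

0: 0x66 (blk 25, set 1) → MISS  vc=[]
1: 0x67 (blk 25, set 1) → L1-HIT  vc=[]
2: 0xb8 (blk 46, set 6) → MISS  vc=[]
3: 0xb8 (blk 46, set 6) → L1-HIT  vc=[]
4: 0xbb (blk 46, set 6) → L1-HIT  vc=[]
5: 0xb8 (blk 46, set 6) → L1-HIT  vc=[]
6: 0xa9 (blk 42, set 2) → MISS  vc=[]
7: 0xa4 (blk 41, set 1) → MISS  vc=[25]
8: 0xba (blk 46, set 6) → L1-HIT  vc=[25]
9: 0x66 (blk 25, set 1) → VC-HIT  vc=[41]
10: 0xd5 (blk 53, set 5) → MISS  vc=[41]
11: 0xb8 (blk 46, set 6) → L1-HIT  vc=[41]
12: 0x2b (blk 10, set 2) → MISS  vc=[41, 42]
13: 0x4a (blk 18, set 2) → MISS  vc=[41, 42, 10]
14: 0x2a (blk 10, set 2) → VC-HIT  vc=[41, 42, 18]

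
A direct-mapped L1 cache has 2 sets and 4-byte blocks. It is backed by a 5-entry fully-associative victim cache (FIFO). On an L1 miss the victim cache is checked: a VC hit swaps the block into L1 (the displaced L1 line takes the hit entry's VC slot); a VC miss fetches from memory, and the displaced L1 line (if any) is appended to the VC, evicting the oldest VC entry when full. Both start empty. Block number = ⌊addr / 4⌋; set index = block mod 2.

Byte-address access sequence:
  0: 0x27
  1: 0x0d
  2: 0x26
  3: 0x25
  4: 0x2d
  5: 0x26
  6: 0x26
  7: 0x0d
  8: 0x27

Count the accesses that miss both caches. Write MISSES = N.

MISSES = 3

  [0] addr=0x27 blk=9 s=1: MISS | VC []
  [1] addr=0xd blk=3 s=1: MISS | VC [9]
  [2] addr=0x26 blk=9 s=1: VC-HIT | VC [3]
  [3] addr=0x25 blk=9 s=1: L1-HIT | VC [3]
  [4] addr=0x2d blk=11 s=1: MISS | VC [3, 9]
  [5] addr=0x26 blk=9 s=1: VC-HIT | VC [3, 11]
  [6] addr=0x26 blk=9 s=1: L1-HIT | VC [3, 11]
  [7] addr=0xd blk=3 s=1: VC-HIT | VC [9, 11]
  [8] addr=0x27 blk=9 s=1: VC-HIT | VC [3, 11]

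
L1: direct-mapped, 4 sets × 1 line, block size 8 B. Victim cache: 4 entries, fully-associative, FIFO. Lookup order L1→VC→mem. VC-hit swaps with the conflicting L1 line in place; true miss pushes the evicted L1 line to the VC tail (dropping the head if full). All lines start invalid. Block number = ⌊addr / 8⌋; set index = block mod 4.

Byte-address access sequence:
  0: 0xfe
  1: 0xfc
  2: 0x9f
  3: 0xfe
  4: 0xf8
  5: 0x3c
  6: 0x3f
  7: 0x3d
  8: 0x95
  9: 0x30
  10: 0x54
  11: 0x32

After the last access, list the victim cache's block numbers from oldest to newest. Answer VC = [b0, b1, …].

VC = [19, 31, 18, 10]

0: 0xfe (blk 31, set 3) → MISS  vc=[]
1: 0xfc (blk 31, set 3) → L1-HIT  vc=[]
2: 0x9f (blk 19, set 3) → MISS  vc=[31]
3: 0xfe (blk 31, set 3) → VC-HIT  vc=[19]
4: 0xf8 (blk 31, set 3) → L1-HIT  vc=[19]
5: 0x3c (blk 7, set 3) → MISS  vc=[19, 31]
6: 0x3f (blk 7, set 3) → L1-HIT  vc=[19, 31]
7: 0x3d (blk 7, set 3) → L1-HIT  vc=[19, 31]
8: 0x95 (blk 18, set 2) → MISS  vc=[19, 31]
9: 0x30 (blk 6, set 2) → MISS  vc=[19, 31, 18]
10: 0x54 (blk 10, set 2) → MISS  vc=[19, 31, 18, 6]
11: 0x32 (blk 6, set 2) → VC-HIT  vc=[19, 31, 18, 10]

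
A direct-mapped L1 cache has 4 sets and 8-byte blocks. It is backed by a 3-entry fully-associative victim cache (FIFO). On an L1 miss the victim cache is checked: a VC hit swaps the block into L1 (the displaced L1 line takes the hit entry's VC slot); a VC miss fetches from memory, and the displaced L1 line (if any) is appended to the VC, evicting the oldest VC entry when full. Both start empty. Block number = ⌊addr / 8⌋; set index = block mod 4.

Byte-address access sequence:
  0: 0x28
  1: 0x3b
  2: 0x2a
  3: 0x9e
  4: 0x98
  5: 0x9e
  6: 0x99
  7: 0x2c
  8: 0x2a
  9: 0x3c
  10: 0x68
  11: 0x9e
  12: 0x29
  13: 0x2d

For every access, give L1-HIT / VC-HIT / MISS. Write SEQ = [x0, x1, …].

0: 0x28 (blk 5, set 1) → MISS  vc=[]
1: 0x3b (blk 7, set 3) → MISS  vc=[]
2: 0x2a (blk 5, set 1) → L1-HIT  vc=[]
3: 0x9e (blk 19, set 3) → MISS  vc=[7]
4: 0x98 (blk 19, set 3) → L1-HIT  vc=[7]
5: 0x9e (blk 19, set 3) → L1-HIT  vc=[7]
6: 0x99 (blk 19, set 3) → L1-HIT  vc=[7]
7: 0x2c (blk 5, set 1) → L1-HIT  vc=[7]
8: 0x2a (blk 5, set 1) → L1-HIT  vc=[7]
9: 0x3c (blk 7, set 3) → VC-HIT  vc=[19]
10: 0x68 (blk 13, set 1) → MISS  vc=[19, 5]
11: 0x9e (blk 19, set 3) → VC-HIT  vc=[7, 5]
12: 0x29 (blk 5, set 1) → VC-HIT  vc=[7, 13]
13: 0x2d (blk 5, set 1) → L1-HIT  vc=[7, 13]

SEQ = [MISS, MISS, L1-HIT, MISS, L1-HIT, L1-HIT, L1-HIT, L1-HIT, L1-HIT, VC-HIT, MISS, VC-HIT, VC-HIT, L1-HIT]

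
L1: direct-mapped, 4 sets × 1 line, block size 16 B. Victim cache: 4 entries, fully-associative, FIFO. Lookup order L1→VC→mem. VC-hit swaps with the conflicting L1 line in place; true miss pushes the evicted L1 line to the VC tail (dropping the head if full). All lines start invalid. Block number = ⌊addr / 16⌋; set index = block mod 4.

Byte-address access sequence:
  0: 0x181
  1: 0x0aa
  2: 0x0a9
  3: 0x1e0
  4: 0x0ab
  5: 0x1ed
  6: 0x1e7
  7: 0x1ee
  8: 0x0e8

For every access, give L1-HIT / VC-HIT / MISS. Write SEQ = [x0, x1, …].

SEQ = [MISS, MISS, L1-HIT, MISS, VC-HIT, VC-HIT, L1-HIT, L1-HIT, MISS]

0: 0x181 (blk 24, set 0) → MISS  vc=[]
1: 0xaa (blk 10, set 2) → MISS  vc=[]
2: 0xa9 (blk 10, set 2) → L1-HIT  vc=[]
3: 0x1e0 (blk 30, set 2) → MISS  vc=[10]
4: 0xab (blk 10, set 2) → VC-HIT  vc=[30]
5: 0x1ed (blk 30, set 2) → VC-HIT  vc=[10]
6: 0x1e7 (blk 30, set 2) → L1-HIT  vc=[10]
7: 0x1ee (blk 30, set 2) → L1-HIT  vc=[10]
8: 0xe8 (blk 14, set 2) → MISS  vc=[10, 30]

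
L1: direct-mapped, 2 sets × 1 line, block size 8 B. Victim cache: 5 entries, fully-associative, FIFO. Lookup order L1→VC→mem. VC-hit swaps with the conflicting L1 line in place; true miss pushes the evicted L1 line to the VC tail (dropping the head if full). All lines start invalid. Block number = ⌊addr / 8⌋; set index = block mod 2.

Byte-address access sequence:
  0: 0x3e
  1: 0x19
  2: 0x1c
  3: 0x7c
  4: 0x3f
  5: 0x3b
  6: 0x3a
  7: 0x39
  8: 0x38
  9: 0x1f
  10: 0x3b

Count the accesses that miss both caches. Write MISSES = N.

MISSES = 3

#0 0x3e→b7/s1 MISS; vc=[]
#1 0x19→b3/s1 MISS; vc=[7]
#2 0x1c→b3/s1 L1-HIT; vc=[7]
#3 0x7c→b15/s1 MISS; vc=[7,3]
#4 0x3f→b7/s1 VC-HIT; vc=[15,3]
#5 0x3b→b7/s1 L1-HIT; vc=[15,3]
#6 0x3a→b7/s1 L1-HIT; vc=[15,3]
#7 0x39→b7/s1 L1-HIT; vc=[15,3]
#8 0x38→b7/s1 L1-HIT; vc=[15,3]
#9 0x1f→b3/s1 VC-HIT; vc=[15,7]
#10 0x3b→b7/s1 VC-HIT; vc=[15,3]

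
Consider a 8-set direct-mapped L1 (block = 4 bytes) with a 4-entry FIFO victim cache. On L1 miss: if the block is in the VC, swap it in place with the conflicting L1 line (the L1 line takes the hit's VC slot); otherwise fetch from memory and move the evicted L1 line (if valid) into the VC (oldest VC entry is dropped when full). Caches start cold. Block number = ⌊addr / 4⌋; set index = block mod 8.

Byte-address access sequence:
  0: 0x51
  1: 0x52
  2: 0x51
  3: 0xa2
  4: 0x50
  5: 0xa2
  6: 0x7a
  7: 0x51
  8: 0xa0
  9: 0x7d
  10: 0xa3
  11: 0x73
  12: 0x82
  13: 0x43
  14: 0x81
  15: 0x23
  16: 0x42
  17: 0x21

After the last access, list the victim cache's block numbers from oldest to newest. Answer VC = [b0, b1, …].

VC = [20, 40, 16, 32]

  [0] addr=0x51 blk=20 s=4: MISS | VC []
  [1] addr=0x52 blk=20 s=4: L1-HIT | VC []
  [2] addr=0x51 blk=20 s=4: L1-HIT | VC []
  [3] addr=0xa2 blk=40 s=0: MISS | VC []
  [4] addr=0x50 blk=20 s=4: L1-HIT | VC []
  [5] addr=0xa2 blk=40 s=0: L1-HIT | VC []
  [6] addr=0x7a blk=30 s=6: MISS | VC []
  [7] addr=0x51 blk=20 s=4: L1-HIT | VC []
  [8] addr=0xa0 blk=40 s=0: L1-HIT | VC []
  [9] addr=0x7d blk=31 s=7: MISS | VC []
  [10] addr=0xa3 blk=40 s=0: L1-HIT | VC []
  [11] addr=0x73 blk=28 s=4: MISS | VC [20]
  [12] addr=0x82 blk=32 s=0: MISS | VC [20, 40]
  [13] addr=0x43 blk=16 s=0: MISS | VC [20, 40, 32]
  [14] addr=0x81 blk=32 s=0: VC-HIT | VC [20, 40, 16]
  [15] addr=0x23 blk=8 s=0: MISS | VC [20, 40, 16, 32]
  [16] addr=0x42 blk=16 s=0: VC-HIT | VC [20, 40, 8, 32]
  [17] addr=0x21 blk=8 s=0: VC-HIT | VC [20, 40, 16, 32]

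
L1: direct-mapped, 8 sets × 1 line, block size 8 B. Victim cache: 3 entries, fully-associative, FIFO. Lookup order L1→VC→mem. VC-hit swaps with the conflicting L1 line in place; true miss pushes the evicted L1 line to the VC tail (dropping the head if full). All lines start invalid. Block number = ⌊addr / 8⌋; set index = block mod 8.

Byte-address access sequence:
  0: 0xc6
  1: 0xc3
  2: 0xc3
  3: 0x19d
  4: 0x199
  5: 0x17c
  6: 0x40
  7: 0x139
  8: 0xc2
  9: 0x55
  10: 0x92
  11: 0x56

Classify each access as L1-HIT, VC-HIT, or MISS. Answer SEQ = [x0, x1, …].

0: 0xc6 (blk 24, set 0) → MISS  vc=[]
1: 0xc3 (blk 24, set 0) → L1-HIT  vc=[]
2: 0xc3 (blk 24, set 0) → L1-HIT  vc=[]
3: 0x19d (blk 51, set 3) → MISS  vc=[]
4: 0x199 (blk 51, set 3) → L1-HIT  vc=[]
5: 0x17c (blk 47, set 7) → MISS  vc=[]
6: 0x40 (blk 8, set 0) → MISS  vc=[24]
7: 0x139 (blk 39, set 7) → MISS  vc=[24, 47]
8: 0xc2 (blk 24, set 0) → VC-HIT  vc=[8, 47]
9: 0x55 (blk 10, set 2) → MISS  vc=[8, 47]
10: 0x92 (blk 18, set 2) → MISS  vc=[8, 47, 10]
11: 0x56 (blk 10, set 2) → VC-HIT  vc=[8, 47, 18]

SEQ = [MISS, L1-HIT, L1-HIT, MISS, L1-HIT, MISS, MISS, MISS, VC-HIT, MISS, MISS, VC-HIT]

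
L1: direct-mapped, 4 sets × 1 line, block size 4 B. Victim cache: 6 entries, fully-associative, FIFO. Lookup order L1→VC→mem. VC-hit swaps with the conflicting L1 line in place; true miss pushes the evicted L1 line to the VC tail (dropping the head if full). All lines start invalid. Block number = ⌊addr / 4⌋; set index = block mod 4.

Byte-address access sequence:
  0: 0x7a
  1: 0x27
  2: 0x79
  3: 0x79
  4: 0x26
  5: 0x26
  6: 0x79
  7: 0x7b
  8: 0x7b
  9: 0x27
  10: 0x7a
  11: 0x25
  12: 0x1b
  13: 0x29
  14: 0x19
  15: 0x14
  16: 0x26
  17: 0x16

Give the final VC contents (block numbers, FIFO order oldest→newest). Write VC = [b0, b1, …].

VC = [30, 10, 9]

0: 0x7a (blk 30, set 2) → MISS  vc=[]
1: 0x27 (blk 9, set 1) → MISS  vc=[]
2: 0x79 (blk 30, set 2) → L1-HIT  vc=[]
3: 0x79 (blk 30, set 2) → L1-HIT  vc=[]
4: 0x26 (blk 9, set 1) → L1-HIT  vc=[]
5: 0x26 (blk 9, set 1) → L1-HIT  vc=[]
6: 0x79 (blk 30, set 2) → L1-HIT  vc=[]
7: 0x7b (blk 30, set 2) → L1-HIT  vc=[]
8: 0x7b (blk 30, set 2) → L1-HIT  vc=[]
9: 0x27 (blk 9, set 1) → L1-HIT  vc=[]
10: 0x7a (blk 30, set 2) → L1-HIT  vc=[]
11: 0x25 (blk 9, set 1) → L1-HIT  vc=[]
12: 0x1b (blk 6, set 2) → MISS  vc=[30]
13: 0x29 (blk 10, set 2) → MISS  vc=[30, 6]
14: 0x19 (blk 6, set 2) → VC-HIT  vc=[30, 10]
15: 0x14 (blk 5, set 1) → MISS  vc=[30, 10, 9]
16: 0x26 (blk 9, set 1) → VC-HIT  vc=[30, 10, 5]
17: 0x16 (blk 5, set 1) → VC-HIT  vc=[30, 10, 9]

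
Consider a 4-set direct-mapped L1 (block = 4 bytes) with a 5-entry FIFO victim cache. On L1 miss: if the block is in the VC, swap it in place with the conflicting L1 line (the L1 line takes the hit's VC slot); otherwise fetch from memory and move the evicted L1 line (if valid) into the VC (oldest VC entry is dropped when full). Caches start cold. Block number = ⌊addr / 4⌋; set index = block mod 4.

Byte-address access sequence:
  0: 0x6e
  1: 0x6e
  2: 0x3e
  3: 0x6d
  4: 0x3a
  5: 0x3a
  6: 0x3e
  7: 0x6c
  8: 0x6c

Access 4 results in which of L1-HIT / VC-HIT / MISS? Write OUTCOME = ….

OUTCOME = MISS

  [0] addr=0x6e blk=27 s=3: MISS | VC []
  [1] addr=0x6e blk=27 s=3: L1-HIT | VC []
  [2] addr=0x3e blk=15 s=3: MISS | VC [27]
  [3] addr=0x6d blk=27 s=3: VC-HIT | VC [15]
  [4] addr=0x3a blk=14 s=2: MISS | VC [15]
  [5] addr=0x3a blk=14 s=2: L1-HIT | VC [15]
  [6] addr=0x3e blk=15 s=3: VC-HIT | VC [27]
  [7] addr=0x6c blk=27 s=3: VC-HIT | VC [15]
  [8] addr=0x6c blk=27 s=3: L1-HIT | VC [15]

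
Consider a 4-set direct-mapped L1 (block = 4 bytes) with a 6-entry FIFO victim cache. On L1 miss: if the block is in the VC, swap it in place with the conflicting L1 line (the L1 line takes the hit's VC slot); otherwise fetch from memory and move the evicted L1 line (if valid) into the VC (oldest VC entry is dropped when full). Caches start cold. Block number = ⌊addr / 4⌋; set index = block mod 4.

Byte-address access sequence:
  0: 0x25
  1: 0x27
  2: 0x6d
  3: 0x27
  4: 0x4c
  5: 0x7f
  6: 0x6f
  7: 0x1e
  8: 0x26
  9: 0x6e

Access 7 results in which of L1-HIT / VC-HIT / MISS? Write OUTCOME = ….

OUTCOME = MISS

#0 0x25→b9/s1 MISS; vc=[]
#1 0x27→b9/s1 L1-HIT; vc=[]
#2 0x6d→b27/s3 MISS; vc=[]
#3 0x27→b9/s1 L1-HIT; vc=[]
#4 0x4c→b19/s3 MISS; vc=[27]
#5 0x7f→b31/s3 MISS; vc=[27,19]
#6 0x6f→b27/s3 VC-HIT; vc=[31,19]
#7 0x1e→b7/s3 MISS; vc=[31,19,27]
#8 0x26→b9/s1 L1-HIT; vc=[31,19,27]
#9 0x6e→b27/s3 VC-HIT; vc=[31,19,7]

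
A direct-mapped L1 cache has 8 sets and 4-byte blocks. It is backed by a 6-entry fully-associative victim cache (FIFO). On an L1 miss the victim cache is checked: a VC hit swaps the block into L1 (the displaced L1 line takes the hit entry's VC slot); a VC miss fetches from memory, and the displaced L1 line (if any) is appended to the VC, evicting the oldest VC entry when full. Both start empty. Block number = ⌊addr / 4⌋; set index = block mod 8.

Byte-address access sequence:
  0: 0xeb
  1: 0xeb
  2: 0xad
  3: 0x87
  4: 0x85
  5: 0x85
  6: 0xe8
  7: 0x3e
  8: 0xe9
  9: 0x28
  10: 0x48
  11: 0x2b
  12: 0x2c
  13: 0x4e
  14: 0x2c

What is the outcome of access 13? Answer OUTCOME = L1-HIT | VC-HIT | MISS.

OUTCOME = MISS

#0 0xeb→b58/s2 MISS; vc=[]
#1 0xeb→b58/s2 L1-HIT; vc=[]
#2 0xad→b43/s3 MISS; vc=[]
#3 0x87→b33/s1 MISS; vc=[]
#4 0x85→b33/s1 L1-HIT; vc=[]
#5 0x85→b33/s1 L1-HIT; vc=[]
#6 0xe8→b58/s2 L1-HIT; vc=[]
#7 0x3e→b15/s7 MISS; vc=[]
#8 0xe9→b58/s2 L1-HIT; vc=[]
#9 0x28→b10/s2 MISS; vc=[58]
#10 0x48→b18/s2 MISS; vc=[58,10]
#11 0x2b→b10/s2 VC-HIT; vc=[58,18]
#12 0x2c→b11/s3 MISS; vc=[58,18,43]
#13 0x4e→b19/s3 MISS; vc=[58,18,43,11]
#14 0x2c→b11/s3 VC-HIT; vc=[58,18,43,19]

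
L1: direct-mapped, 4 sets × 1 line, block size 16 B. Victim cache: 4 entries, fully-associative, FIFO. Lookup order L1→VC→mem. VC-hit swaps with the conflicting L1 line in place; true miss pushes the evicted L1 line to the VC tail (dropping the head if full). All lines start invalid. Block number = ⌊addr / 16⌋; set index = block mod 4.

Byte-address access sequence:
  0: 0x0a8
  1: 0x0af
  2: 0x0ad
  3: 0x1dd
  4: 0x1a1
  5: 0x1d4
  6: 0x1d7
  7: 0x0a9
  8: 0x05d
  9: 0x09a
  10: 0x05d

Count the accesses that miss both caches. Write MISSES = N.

MISSES = 5

  [0] addr=0xa8 blk=10 s=2: MISS | VC []
  [1] addr=0xaf blk=10 s=2: L1-HIT | VC []
  [2] addr=0xad blk=10 s=2: L1-HIT | VC []
  [3] addr=0x1dd blk=29 s=1: MISS | VC []
  [4] addr=0x1a1 blk=26 s=2: MISS | VC [10]
  [5] addr=0x1d4 blk=29 s=1: L1-HIT | VC [10]
  [6] addr=0x1d7 blk=29 s=1: L1-HIT | VC [10]
  [7] addr=0xa9 blk=10 s=2: VC-HIT | VC [26]
  [8] addr=0x5d blk=5 s=1: MISS | VC [26, 29]
  [9] addr=0x9a blk=9 s=1: MISS | VC [26, 29, 5]
  [10] addr=0x5d blk=5 s=1: VC-HIT | VC [26, 29, 9]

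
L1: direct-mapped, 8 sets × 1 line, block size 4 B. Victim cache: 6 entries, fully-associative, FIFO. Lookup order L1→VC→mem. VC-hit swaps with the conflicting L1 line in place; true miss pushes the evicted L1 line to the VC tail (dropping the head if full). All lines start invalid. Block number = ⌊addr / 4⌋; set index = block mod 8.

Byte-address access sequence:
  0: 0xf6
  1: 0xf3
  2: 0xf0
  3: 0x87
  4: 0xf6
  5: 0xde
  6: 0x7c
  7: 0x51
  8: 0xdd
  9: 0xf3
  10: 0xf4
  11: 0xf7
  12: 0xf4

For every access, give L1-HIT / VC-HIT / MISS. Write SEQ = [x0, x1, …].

  [0] addr=0xf6 blk=61 s=5: MISS | VC []
  [1] addr=0xf3 blk=60 s=4: MISS | VC []
  [2] addr=0xf0 blk=60 s=4: L1-HIT | VC []
  [3] addr=0x87 blk=33 s=1: MISS | VC []
  [4] addr=0xf6 blk=61 s=5: L1-HIT | VC []
  [5] addr=0xde blk=55 s=7: MISS | VC []
  [6] addr=0x7c blk=31 s=7: MISS | VC [55]
  [7] addr=0x51 blk=20 s=4: MISS | VC [55, 60]
  [8] addr=0xdd blk=55 s=7: VC-HIT | VC [31, 60]
  [9] addr=0xf3 blk=60 s=4: VC-HIT | VC [31, 20]
  [10] addr=0xf4 blk=61 s=5: L1-HIT | VC [31, 20]
  [11] addr=0xf7 blk=61 s=5: L1-HIT | VC [31, 20]
  [12] addr=0xf4 blk=61 s=5: L1-HIT | VC [31, 20]

SEQ = [MISS, MISS, L1-HIT, MISS, L1-HIT, MISS, MISS, MISS, VC-HIT, VC-HIT, L1-HIT, L1-HIT, L1-HIT]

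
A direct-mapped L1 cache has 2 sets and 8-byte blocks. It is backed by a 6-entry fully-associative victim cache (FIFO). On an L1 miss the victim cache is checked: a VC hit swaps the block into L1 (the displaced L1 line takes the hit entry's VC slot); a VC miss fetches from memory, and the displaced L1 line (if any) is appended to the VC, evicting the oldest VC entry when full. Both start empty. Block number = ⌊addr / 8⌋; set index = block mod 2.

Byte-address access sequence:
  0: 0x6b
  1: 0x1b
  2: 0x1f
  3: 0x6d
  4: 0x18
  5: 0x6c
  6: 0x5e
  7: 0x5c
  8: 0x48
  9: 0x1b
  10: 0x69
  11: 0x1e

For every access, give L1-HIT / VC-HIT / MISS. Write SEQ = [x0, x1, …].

SEQ = [MISS, MISS, L1-HIT, VC-HIT, VC-HIT, VC-HIT, MISS, L1-HIT, MISS, VC-HIT, VC-HIT, VC-HIT]

0: 0x6b (blk 13, set 1) → MISS  vc=[]
1: 0x1b (blk 3, set 1) → MISS  vc=[13]
2: 0x1f (blk 3, set 1) → L1-HIT  vc=[13]
3: 0x6d (blk 13, set 1) → VC-HIT  vc=[3]
4: 0x18 (blk 3, set 1) → VC-HIT  vc=[13]
5: 0x6c (blk 13, set 1) → VC-HIT  vc=[3]
6: 0x5e (blk 11, set 1) → MISS  vc=[3, 13]
7: 0x5c (blk 11, set 1) → L1-HIT  vc=[3, 13]
8: 0x48 (blk 9, set 1) → MISS  vc=[3, 13, 11]
9: 0x1b (blk 3, set 1) → VC-HIT  vc=[9, 13, 11]
10: 0x69 (blk 13, set 1) → VC-HIT  vc=[9, 3, 11]
11: 0x1e (blk 3, set 1) → VC-HIT  vc=[9, 13, 11]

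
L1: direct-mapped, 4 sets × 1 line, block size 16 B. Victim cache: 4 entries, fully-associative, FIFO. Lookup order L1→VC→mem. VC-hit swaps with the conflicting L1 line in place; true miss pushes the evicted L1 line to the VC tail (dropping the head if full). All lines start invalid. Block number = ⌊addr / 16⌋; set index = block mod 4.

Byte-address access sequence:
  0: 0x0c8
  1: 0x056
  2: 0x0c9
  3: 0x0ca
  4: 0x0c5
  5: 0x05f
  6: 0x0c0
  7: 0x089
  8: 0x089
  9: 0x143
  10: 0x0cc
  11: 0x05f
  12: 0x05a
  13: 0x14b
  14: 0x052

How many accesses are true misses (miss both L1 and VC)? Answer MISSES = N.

  [0] addr=0xc8 blk=12 s=0: MISS | VC []
  [1] addr=0x56 blk=5 s=1: MISS | VC []
  [2] addr=0xc9 blk=12 s=0: L1-HIT | VC []
  [3] addr=0xca blk=12 s=0: L1-HIT | VC []
  [4] addr=0xc5 blk=12 s=0: L1-HIT | VC []
  [5] addr=0x5f blk=5 s=1: L1-HIT | VC []
  [6] addr=0xc0 blk=12 s=0: L1-HIT | VC []
  [7] addr=0x89 blk=8 s=0: MISS | VC [12]
  [8] addr=0x89 blk=8 s=0: L1-HIT | VC [12]
  [9] addr=0x143 blk=20 s=0: MISS | VC [12, 8]
  [10] addr=0xcc blk=12 s=0: VC-HIT | VC [20, 8]
  [11] addr=0x5f blk=5 s=1: L1-HIT | VC [20, 8]
  [12] addr=0x5a blk=5 s=1: L1-HIT | VC [20, 8]
  [13] addr=0x14b blk=20 s=0: VC-HIT | VC [12, 8]
  [14] addr=0x52 blk=5 s=1: L1-HIT | VC [12, 8]

MISSES = 4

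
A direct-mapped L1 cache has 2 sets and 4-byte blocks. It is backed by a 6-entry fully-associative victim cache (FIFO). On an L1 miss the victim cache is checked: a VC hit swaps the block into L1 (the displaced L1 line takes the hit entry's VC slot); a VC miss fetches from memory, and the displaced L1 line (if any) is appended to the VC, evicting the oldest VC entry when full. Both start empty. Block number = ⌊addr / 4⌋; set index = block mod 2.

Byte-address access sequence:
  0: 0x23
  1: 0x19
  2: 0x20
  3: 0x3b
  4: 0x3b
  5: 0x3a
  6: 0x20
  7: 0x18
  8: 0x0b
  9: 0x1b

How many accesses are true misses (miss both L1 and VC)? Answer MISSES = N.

#0 0x23→b8/s0 MISS; vc=[]
#1 0x19→b6/s0 MISS; vc=[8]
#2 0x20→b8/s0 VC-HIT; vc=[6]
#3 0x3b→b14/s0 MISS; vc=[6,8]
#4 0x3b→b14/s0 L1-HIT; vc=[6,8]
#5 0x3a→b14/s0 L1-HIT; vc=[6,8]
#6 0x20→b8/s0 VC-HIT; vc=[6,14]
#7 0x18→b6/s0 VC-HIT; vc=[8,14]
#8 0xb→b2/s0 MISS; vc=[8,14,6]
#9 0x1b→b6/s0 VC-HIT; vc=[8,14,2]

MISSES = 4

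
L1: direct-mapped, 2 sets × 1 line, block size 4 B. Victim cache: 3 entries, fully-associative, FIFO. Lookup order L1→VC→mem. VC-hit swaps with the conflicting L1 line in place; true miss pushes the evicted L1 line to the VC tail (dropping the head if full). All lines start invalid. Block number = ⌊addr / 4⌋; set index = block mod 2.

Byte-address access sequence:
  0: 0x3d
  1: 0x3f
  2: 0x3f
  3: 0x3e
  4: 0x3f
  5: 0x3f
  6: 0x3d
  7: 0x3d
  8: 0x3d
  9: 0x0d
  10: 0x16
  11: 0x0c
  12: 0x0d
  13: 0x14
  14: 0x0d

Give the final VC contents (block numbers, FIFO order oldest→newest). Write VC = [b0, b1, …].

0: 0x3d (blk 15, set 1) → MISS  vc=[]
1: 0x3f (blk 15, set 1) → L1-HIT  vc=[]
2: 0x3f (blk 15, set 1) → L1-HIT  vc=[]
3: 0x3e (blk 15, set 1) → L1-HIT  vc=[]
4: 0x3f (blk 15, set 1) → L1-HIT  vc=[]
5: 0x3f (blk 15, set 1) → L1-HIT  vc=[]
6: 0x3d (blk 15, set 1) → L1-HIT  vc=[]
7: 0x3d (blk 15, set 1) → L1-HIT  vc=[]
8: 0x3d (blk 15, set 1) → L1-HIT  vc=[]
9: 0xd (blk 3, set 1) → MISS  vc=[15]
10: 0x16 (blk 5, set 1) → MISS  vc=[15, 3]
11: 0xc (blk 3, set 1) → VC-HIT  vc=[15, 5]
12: 0xd (blk 3, set 1) → L1-HIT  vc=[15, 5]
13: 0x14 (blk 5, set 1) → VC-HIT  vc=[15, 3]
14: 0xd (blk 3, set 1) → VC-HIT  vc=[15, 5]

VC = [15, 5]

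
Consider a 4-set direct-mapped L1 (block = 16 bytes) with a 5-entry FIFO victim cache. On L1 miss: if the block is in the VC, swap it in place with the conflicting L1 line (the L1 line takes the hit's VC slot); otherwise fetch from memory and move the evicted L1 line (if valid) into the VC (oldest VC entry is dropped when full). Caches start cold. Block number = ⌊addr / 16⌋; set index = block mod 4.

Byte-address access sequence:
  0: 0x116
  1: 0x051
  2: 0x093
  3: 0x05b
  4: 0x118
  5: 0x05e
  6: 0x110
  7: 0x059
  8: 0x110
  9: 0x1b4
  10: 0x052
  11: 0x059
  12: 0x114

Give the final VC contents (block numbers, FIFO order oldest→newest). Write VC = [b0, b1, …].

VC = [5, 9]

#0 0x116→b17/s1 MISS; vc=[]
#1 0x51→b5/s1 MISS; vc=[17]
#2 0x93→b9/s1 MISS; vc=[17,5]
#3 0x5b→b5/s1 VC-HIT; vc=[17,9]
#4 0x118→b17/s1 VC-HIT; vc=[5,9]
#5 0x5e→b5/s1 VC-HIT; vc=[17,9]
#6 0x110→b17/s1 VC-HIT; vc=[5,9]
#7 0x59→b5/s1 VC-HIT; vc=[17,9]
#8 0x110→b17/s1 VC-HIT; vc=[5,9]
#9 0x1b4→b27/s3 MISS; vc=[5,9]
#10 0x52→b5/s1 VC-HIT; vc=[17,9]
#11 0x59→b5/s1 L1-HIT; vc=[17,9]
#12 0x114→b17/s1 VC-HIT; vc=[5,9]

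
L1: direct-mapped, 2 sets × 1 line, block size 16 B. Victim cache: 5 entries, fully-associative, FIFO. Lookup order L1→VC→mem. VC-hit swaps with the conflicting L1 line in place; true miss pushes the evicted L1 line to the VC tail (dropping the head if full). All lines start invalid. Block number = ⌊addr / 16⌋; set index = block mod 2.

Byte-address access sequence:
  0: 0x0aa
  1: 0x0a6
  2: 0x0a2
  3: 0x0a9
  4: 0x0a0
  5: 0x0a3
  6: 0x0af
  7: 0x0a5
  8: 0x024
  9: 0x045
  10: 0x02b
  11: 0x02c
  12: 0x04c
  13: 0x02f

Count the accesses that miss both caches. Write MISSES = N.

MISSES = 3

#0 0xaa→b10/s0 MISS; vc=[]
#1 0xa6→b10/s0 L1-HIT; vc=[]
#2 0xa2→b10/s0 L1-HIT; vc=[]
#3 0xa9→b10/s0 L1-HIT; vc=[]
#4 0xa0→b10/s0 L1-HIT; vc=[]
#5 0xa3→b10/s0 L1-HIT; vc=[]
#6 0xaf→b10/s0 L1-HIT; vc=[]
#7 0xa5→b10/s0 L1-HIT; vc=[]
#8 0x24→b2/s0 MISS; vc=[10]
#9 0x45→b4/s0 MISS; vc=[10,2]
#10 0x2b→b2/s0 VC-HIT; vc=[10,4]
#11 0x2c→b2/s0 L1-HIT; vc=[10,4]
#12 0x4c→b4/s0 VC-HIT; vc=[10,2]
#13 0x2f→b2/s0 VC-HIT; vc=[10,4]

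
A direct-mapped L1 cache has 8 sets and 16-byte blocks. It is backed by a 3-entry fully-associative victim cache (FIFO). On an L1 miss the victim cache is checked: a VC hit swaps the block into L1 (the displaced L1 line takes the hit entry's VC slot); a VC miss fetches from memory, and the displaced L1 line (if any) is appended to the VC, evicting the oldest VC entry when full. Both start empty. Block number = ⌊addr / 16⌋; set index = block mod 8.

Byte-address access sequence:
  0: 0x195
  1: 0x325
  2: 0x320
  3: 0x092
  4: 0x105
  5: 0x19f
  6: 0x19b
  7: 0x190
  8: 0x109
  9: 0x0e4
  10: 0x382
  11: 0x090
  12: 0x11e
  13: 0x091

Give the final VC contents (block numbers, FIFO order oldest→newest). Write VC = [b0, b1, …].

0: 0x195 (blk 25, set 1) → MISS  vc=[]
1: 0x325 (blk 50, set 2) → MISS  vc=[]
2: 0x320 (blk 50, set 2) → L1-HIT  vc=[]
3: 0x92 (blk 9, set 1) → MISS  vc=[25]
4: 0x105 (blk 16, set 0) → MISS  vc=[25]
5: 0x19f (blk 25, set 1) → VC-HIT  vc=[9]
6: 0x19b (blk 25, set 1) → L1-HIT  vc=[9]
7: 0x190 (blk 25, set 1) → L1-HIT  vc=[9]
8: 0x109 (blk 16, set 0) → L1-HIT  vc=[9]
9: 0xe4 (blk 14, set 6) → MISS  vc=[9]
10: 0x382 (blk 56, set 0) → MISS  vc=[9, 16]
11: 0x90 (blk 9, set 1) → VC-HIT  vc=[25, 16]
12: 0x11e (blk 17, set 1) → MISS  vc=[25, 16, 9]
13: 0x91 (blk 9, set 1) → VC-HIT  vc=[25, 16, 17]

VC = [25, 16, 17]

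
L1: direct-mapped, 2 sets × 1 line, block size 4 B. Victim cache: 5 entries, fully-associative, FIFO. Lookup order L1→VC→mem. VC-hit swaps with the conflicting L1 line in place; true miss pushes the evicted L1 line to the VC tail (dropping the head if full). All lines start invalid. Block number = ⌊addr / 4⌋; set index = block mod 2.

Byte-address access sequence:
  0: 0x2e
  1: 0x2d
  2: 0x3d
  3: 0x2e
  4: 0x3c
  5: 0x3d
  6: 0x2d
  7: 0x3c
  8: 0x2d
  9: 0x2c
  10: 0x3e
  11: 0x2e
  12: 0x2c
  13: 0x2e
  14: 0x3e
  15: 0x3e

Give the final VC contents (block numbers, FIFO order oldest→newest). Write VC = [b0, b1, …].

VC = [11]

0: 0x2e (blk 11, set 1) → MISS  vc=[]
1: 0x2d (blk 11, set 1) → L1-HIT  vc=[]
2: 0x3d (blk 15, set 1) → MISS  vc=[11]
3: 0x2e (blk 11, set 1) → VC-HIT  vc=[15]
4: 0x3c (blk 15, set 1) → VC-HIT  vc=[11]
5: 0x3d (blk 15, set 1) → L1-HIT  vc=[11]
6: 0x2d (blk 11, set 1) → VC-HIT  vc=[15]
7: 0x3c (blk 15, set 1) → VC-HIT  vc=[11]
8: 0x2d (blk 11, set 1) → VC-HIT  vc=[15]
9: 0x2c (blk 11, set 1) → L1-HIT  vc=[15]
10: 0x3e (blk 15, set 1) → VC-HIT  vc=[11]
11: 0x2e (blk 11, set 1) → VC-HIT  vc=[15]
12: 0x2c (blk 11, set 1) → L1-HIT  vc=[15]
13: 0x2e (blk 11, set 1) → L1-HIT  vc=[15]
14: 0x3e (blk 15, set 1) → VC-HIT  vc=[11]
15: 0x3e (blk 15, set 1) → L1-HIT  vc=[11]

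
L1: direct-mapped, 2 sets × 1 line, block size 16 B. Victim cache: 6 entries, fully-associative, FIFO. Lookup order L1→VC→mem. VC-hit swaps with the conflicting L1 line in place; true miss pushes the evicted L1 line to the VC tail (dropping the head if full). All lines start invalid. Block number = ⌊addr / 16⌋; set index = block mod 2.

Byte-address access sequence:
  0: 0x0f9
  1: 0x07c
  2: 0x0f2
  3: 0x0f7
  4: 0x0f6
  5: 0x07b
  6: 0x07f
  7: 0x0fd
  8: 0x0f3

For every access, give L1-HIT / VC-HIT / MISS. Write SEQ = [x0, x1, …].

SEQ = [MISS, MISS, VC-HIT, L1-HIT, L1-HIT, VC-HIT, L1-HIT, VC-HIT, L1-HIT]

#0 0xf9→b15/s1 MISS; vc=[]
#1 0x7c→b7/s1 MISS; vc=[15]
#2 0xf2→b15/s1 VC-HIT; vc=[7]
#3 0xf7→b15/s1 L1-HIT; vc=[7]
#4 0xf6→b15/s1 L1-HIT; vc=[7]
#5 0x7b→b7/s1 VC-HIT; vc=[15]
#6 0x7f→b7/s1 L1-HIT; vc=[15]
#7 0xfd→b15/s1 VC-HIT; vc=[7]
#8 0xf3→b15/s1 L1-HIT; vc=[7]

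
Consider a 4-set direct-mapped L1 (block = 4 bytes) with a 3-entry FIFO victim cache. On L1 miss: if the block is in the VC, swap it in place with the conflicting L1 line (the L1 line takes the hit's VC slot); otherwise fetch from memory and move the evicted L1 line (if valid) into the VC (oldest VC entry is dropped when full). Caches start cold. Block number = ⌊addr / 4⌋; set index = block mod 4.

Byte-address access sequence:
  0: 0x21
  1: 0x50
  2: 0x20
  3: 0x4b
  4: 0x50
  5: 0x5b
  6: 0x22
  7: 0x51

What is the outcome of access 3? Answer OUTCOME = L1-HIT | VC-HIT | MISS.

OUTCOME = MISS

#0 0x21→b8/s0 MISS; vc=[]
#1 0x50→b20/s0 MISS; vc=[8]
#2 0x20→b8/s0 VC-HIT; vc=[20]
#3 0x4b→b18/s2 MISS; vc=[20]
#4 0x50→b20/s0 VC-HIT; vc=[8]
#5 0x5b→b22/s2 MISS; vc=[8,18]
#6 0x22→b8/s0 VC-HIT; vc=[20,18]
#7 0x51→b20/s0 VC-HIT; vc=[8,18]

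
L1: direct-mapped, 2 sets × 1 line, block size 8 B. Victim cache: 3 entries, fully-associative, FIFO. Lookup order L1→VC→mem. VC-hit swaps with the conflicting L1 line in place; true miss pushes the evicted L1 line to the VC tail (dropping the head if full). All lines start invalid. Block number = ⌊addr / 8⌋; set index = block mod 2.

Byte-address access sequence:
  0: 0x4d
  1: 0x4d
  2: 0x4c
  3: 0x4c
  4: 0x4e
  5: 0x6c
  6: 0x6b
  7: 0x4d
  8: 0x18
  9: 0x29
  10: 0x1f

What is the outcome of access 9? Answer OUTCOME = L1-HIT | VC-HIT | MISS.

0: 0x4d (blk 9, set 1) → MISS  vc=[]
1: 0x4d (blk 9, set 1) → L1-HIT  vc=[]
2: 0x4c (blk 9, set 1) → L1-HIT  vc=[]
3: 0x4c (blk 9, set 1) → L1-HIT  vc=[]
4: 0x4e (blk 9, set 1) → L1-HIT  vc=[]
5: 0x6c (blk 13, set 1) → MISS  vc=[9]
6: 0x6b (blk 13, set 1) → L1-HIT  vc=[9]
7: 0x4d (blk 9, set 1) → VC-HIT  vc=[13]
8: 0x18 (blk 3, set 1) → MISS  vc=[13, 9]
9: 0x29 (blk 5, set 1) → MISS  vc=[13, 9, 3]
10: 0x1f (blk 3, set 1) → VC-HIT  vc=[13, 9, 5]

OUTCOME = MISS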